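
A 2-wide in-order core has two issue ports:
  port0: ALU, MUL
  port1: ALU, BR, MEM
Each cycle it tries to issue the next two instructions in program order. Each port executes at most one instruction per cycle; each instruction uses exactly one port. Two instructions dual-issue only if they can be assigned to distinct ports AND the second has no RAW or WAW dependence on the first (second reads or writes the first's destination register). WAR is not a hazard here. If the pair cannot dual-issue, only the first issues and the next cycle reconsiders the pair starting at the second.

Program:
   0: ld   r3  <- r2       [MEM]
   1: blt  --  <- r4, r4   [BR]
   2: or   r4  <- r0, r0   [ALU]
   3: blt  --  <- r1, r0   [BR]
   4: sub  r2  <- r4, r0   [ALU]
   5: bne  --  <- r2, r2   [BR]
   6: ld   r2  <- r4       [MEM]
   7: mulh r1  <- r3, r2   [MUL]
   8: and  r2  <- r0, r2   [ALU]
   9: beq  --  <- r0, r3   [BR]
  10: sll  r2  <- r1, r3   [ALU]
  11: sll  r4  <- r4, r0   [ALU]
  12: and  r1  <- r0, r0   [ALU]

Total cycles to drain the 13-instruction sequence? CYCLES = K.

#0 head=0: ld.MEM i0 no-port MEM/BR
#1 head=1: blt.BR/or.ALU i1,i2 pair
#2 head=3: blt.BR/sub.ALU i3,i4 pair
#3 head=5: bne.BR i5 no-port BR/MEM
#4 head=6: ld.MEM i6 RAW r2
#5 head=7: mulh.MUL/and.ALU i7,i8 pair
#6 head=9: beq.BR/sll.ALU i9,i10 pair
#7 head=11: sll.ALU/and.ALU i11,i12 pair

CYCLES = 8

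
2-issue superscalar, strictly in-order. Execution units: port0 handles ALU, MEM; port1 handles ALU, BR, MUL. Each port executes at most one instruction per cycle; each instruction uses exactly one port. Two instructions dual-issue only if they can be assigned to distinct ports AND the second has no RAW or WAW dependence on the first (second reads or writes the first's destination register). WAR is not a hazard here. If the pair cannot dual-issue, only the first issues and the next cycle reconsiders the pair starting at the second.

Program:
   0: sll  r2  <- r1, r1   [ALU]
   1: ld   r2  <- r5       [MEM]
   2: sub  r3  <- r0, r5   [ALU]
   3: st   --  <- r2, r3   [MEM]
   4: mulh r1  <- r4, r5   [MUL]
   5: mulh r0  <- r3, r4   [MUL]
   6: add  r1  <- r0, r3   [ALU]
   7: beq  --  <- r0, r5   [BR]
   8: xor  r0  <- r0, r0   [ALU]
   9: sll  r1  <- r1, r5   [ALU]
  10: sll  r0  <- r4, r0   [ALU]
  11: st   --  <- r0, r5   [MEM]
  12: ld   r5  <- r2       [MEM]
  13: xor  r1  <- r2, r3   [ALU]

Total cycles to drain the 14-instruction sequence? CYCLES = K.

CYCLES = 9

  cy0 -> i0 (sll.ALU) WAW r2
  cy1 -> i1&i2 (ld.MEM+sub.ALU) 2-wide
  cy2 -> i3&i4 (st.MEM+mulh.MUL) 2-wide
  cy3 -> i5 (mulh.MUL) RAW r0
  cy4 -> i6&i7 (add.ALU+beq.BR) 2-wide
  cy5 -> i8&i9 (xor.ALU+sll.ALU) 2-wide
  cy6 -> i10 (sll.ALU) RAW r0
  cy7 -> i11 (st.MEM) no-port MEM/MEM
  cy8 -> i12&i13 (ld.MEM+xor.ALU) 2-wide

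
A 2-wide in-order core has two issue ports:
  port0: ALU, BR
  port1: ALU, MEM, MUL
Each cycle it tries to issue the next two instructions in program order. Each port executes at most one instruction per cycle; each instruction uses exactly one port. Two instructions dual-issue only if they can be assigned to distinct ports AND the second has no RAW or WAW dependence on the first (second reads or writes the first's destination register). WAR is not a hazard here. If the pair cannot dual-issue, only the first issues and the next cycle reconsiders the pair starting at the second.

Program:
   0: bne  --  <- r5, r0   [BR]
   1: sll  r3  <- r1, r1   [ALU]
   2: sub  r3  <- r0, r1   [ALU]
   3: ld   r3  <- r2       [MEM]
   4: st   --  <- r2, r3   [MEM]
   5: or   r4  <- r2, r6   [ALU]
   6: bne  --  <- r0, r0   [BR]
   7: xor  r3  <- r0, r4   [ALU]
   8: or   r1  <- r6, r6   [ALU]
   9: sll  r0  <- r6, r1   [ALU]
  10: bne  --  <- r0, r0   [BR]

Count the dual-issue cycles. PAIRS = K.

PAIRS = 3

0. bne sll @i0&i1  | 2-wide
1. sub @i2  | WAW r3
2. ld @i3  | no-port MEM/MEM
3. st or @i4&i5  | 2-wide
4. bne xor @i6&i7  | 2-wide
5. or @i8  | RAW r1
6. sll @i9  | RAW r0
7. bne @i10  | tail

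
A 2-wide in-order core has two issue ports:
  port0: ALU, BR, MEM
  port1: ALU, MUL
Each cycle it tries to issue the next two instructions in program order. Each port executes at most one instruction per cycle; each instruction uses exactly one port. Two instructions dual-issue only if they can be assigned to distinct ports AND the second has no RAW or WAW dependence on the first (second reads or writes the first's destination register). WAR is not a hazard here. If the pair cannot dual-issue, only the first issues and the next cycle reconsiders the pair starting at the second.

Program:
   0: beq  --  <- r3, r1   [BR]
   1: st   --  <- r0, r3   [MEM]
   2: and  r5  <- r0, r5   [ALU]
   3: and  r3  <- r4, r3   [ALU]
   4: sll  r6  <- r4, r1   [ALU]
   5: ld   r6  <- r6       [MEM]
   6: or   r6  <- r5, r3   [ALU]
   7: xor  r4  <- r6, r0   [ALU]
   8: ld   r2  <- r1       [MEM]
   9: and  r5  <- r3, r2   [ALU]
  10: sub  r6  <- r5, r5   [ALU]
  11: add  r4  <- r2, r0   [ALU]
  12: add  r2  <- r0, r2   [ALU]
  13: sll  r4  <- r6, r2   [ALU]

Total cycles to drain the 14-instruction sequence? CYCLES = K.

CYCLES = 10

0. beq @i0  | no-port BR/MEM
1. st and @i1+i2  | 2-wide
2. and sll @i3+i4  | 2-wide
3. ld @i5  | WAW r6
4. or @i6  | RAW r6
5. xor ld @i7+i8  | 2-wide
6. and @i9  | RAW r5
7. sub add @i10+i11  | 2-wide
8. add @i12  | RAW r2
9. sll @i13  | tail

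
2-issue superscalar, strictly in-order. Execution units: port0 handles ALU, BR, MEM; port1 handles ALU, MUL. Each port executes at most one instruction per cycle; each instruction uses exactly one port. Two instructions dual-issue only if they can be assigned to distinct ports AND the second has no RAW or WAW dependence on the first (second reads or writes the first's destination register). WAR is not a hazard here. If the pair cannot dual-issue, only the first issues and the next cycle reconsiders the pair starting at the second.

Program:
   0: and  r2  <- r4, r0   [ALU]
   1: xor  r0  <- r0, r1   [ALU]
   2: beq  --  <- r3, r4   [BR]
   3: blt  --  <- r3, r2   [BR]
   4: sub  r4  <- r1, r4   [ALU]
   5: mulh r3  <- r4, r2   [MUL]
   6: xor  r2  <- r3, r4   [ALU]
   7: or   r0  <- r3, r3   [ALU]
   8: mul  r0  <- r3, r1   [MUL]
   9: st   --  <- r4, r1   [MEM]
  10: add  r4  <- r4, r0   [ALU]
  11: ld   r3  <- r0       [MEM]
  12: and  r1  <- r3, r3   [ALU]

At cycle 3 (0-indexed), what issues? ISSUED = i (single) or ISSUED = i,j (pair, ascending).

ISSUED = 5

  cy0 -> i0,i1 (and.ALU/xor.ALU) pair
  cy1 -> i2 (beq.BR) no-port BR/BR
  cy2 -> i3,i4 (blt.BR/sub.ALU) pair
  cy3 -> i5 (mulh.MUL) RAW r3
  cy4 -> i6,i7 (xor.ALU/or.ALU) pair
  cy5 -> i8,i9 (mul.MUL/st.MEM) pair
  cy6 -> i10,i11 (add.ALU/ld.MEM) pair
  cy7 -> i12 (and.ALU) tail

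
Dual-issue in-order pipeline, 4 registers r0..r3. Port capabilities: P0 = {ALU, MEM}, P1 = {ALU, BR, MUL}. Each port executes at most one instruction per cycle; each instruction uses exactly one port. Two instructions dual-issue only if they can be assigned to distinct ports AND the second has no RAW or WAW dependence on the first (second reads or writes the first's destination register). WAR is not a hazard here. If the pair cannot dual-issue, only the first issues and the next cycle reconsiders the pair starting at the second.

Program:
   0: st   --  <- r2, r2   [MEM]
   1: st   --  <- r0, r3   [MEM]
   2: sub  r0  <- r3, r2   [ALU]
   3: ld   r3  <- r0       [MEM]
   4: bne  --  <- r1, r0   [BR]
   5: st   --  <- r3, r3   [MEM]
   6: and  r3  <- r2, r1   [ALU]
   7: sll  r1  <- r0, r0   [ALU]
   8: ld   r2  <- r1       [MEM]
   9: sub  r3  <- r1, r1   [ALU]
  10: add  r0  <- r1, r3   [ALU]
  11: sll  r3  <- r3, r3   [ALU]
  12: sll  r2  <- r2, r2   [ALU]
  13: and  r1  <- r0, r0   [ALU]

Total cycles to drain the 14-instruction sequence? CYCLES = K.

#0 head=0: st.MEM i0 no-port MEM/MEM
#1 head=1: st.MEM+sub.ALU i1/i2 2-wide
#2 head=3: ld.MEM+bne.BR i3/i4 2-wide
#3 head=5: st.MEM+and.ALU i5/i6 2-wide
#4 head=7: sll.ALU i7 RAW r1
#5 head=8: ld.MEM+sub.ALU i8/i9 2-wide
#6 head=10: add.ALU+sll.ALU i10/i11 2-wide
#7 head=12: sll.ALU+and.ALU i12/i13 2-wide

CYCLES = 8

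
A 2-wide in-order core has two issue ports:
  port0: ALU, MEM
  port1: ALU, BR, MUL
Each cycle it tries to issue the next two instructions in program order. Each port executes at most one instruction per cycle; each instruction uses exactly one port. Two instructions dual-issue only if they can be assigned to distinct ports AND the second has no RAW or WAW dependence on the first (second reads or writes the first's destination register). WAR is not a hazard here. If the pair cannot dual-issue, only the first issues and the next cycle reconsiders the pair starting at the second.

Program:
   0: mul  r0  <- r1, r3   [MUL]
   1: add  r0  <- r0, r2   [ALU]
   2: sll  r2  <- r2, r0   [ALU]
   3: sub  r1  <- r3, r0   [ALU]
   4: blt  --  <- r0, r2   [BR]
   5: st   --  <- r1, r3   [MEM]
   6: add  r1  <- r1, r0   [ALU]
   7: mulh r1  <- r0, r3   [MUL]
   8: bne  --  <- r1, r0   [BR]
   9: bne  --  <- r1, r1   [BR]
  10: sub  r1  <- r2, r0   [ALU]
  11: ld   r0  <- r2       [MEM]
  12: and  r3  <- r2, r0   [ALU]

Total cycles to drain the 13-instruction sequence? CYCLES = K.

0. mul @i0  | RAW+WAW r0
1. add @i1  | RAW r0
2. sll+sub @i2+i3  | pair
3. blt+st @i4+i5  | pair
4. add @i6  | WAW r1
5. mulh @i7  | no-port MUL/BR
6. bne @i8  | no-port BR/BR
7. bne+sub @i9+i10  | pair
8. ld @i11  | RAW r0
9. and @i12  | tail

CYCLES = 10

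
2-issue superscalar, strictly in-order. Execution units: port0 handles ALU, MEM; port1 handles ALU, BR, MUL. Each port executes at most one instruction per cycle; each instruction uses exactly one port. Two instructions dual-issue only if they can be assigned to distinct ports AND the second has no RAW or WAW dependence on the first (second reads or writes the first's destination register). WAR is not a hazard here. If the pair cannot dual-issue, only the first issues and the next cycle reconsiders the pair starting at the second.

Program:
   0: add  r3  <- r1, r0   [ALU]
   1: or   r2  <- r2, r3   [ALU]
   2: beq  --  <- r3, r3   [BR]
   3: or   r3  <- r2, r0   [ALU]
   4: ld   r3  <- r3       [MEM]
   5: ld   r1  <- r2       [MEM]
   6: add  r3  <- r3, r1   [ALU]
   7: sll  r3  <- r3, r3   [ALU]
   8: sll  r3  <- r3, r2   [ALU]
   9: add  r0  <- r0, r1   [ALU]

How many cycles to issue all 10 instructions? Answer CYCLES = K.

CYCLES = 8

#0 head=0: add i0 RAW r3
#1 head=1: or+beq i1+i2 2-wide
#2 head=3: or i3 RAW+WAW r3
#3 head=4: ld i4 no-port MEM/MEM
#4 head=5: ld i5 RAW r1
#5 head=6: add i6 RAW+WAW r3
#6 head=7: sll i7 RAW+WAW r3
#7 head=8: sll+add i8+i9 2-wide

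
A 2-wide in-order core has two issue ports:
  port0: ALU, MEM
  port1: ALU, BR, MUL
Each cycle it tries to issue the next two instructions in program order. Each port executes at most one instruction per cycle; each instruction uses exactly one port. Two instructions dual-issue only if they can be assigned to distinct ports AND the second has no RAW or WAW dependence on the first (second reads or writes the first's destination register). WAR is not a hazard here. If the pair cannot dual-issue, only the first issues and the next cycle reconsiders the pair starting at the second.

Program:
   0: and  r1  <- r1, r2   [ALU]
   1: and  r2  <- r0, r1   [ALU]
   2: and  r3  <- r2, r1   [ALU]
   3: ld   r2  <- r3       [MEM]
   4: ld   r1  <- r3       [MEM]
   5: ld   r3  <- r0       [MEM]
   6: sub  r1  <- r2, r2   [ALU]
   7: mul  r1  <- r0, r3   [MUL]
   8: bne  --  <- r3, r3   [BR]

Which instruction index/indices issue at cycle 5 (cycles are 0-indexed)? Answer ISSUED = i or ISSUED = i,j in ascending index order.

ISSUED = 5,6

#0 head=0: and.ALU i0 RAW r1
#1 head=1: and.ALU i1 RAW r2
#2 head=2: and.ALU i2 RAW r3
#3 head=3: ld.MEM i3 no-port MEM/MEM
#4 head=4: ld.MEM i4 no-port MEM/MEM
#5 head=5: ld.MEM;sub.ALU i5,i6 2-wide
#6 head=7: mul.MUL i7 no-port MUL/BR
#7 head=8: bne.BR i8 tail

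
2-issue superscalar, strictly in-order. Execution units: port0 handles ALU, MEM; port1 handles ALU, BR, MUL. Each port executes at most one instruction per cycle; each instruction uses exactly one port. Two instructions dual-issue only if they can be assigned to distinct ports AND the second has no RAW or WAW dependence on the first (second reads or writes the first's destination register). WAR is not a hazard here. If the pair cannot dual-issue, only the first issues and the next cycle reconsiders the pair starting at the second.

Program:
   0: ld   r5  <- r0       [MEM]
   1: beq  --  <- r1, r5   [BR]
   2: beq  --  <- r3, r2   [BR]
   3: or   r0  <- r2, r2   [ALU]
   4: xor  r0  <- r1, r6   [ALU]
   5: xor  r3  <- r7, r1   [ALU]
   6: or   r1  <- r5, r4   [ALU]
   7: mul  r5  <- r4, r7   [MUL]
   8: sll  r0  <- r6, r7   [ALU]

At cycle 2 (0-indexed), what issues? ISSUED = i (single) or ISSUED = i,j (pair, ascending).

ISSUED = 2,3

0. ld.MEM @i0  | RAW r5
1. beq.BR @i1  | no-port BR/BR
2. beq.BR+or.ALU @i2&i3  | dual
3. xor.ALU+xor.ALU @i4&i5  | dual
4. or.ALU+mul.MUL @i6&i7  | dual
5. sll.ALU @i8  | tail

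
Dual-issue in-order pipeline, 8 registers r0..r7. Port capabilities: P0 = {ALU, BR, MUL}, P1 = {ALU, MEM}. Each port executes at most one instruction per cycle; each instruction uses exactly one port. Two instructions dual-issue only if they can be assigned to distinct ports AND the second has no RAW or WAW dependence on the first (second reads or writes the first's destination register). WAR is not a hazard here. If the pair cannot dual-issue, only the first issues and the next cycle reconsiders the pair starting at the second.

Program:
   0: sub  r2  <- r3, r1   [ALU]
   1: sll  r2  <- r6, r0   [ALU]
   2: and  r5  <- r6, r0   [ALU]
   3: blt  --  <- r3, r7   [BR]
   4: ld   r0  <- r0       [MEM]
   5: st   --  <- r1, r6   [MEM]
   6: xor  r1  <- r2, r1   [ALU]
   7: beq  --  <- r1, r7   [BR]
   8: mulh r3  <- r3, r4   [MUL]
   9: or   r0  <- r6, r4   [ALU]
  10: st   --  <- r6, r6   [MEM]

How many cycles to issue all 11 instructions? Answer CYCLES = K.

c0: i0 sub.ALU  WAW r2
c1: i1,i2 sll.ALU;and.ALU  dual
c2: i3,i4 blt.BR;ld.MEM  dual
c3: i5,i6 st.MEM;xor.ALU  dual
c4: i7 beq.BR  no-port BR/MUL
c5: i8,i9 mulh.MUL;or.ALU  dual
c6: i10 st.MEM  tail

CYCLES = 7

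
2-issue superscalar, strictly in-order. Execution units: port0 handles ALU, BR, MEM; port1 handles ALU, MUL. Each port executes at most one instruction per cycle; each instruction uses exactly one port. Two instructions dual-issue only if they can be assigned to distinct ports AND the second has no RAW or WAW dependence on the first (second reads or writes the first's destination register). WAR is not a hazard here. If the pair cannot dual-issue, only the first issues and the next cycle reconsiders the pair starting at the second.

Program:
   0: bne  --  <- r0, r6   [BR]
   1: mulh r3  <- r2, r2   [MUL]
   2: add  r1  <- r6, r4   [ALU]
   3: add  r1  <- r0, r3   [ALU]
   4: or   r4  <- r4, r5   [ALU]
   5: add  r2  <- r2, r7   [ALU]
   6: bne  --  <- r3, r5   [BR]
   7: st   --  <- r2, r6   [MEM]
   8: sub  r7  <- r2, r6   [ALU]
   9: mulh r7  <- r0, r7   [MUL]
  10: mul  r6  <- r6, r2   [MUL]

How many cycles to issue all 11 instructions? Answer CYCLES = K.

t=0 i0,i1:bne.BR mulh.MUL ; pair
t=1 i2:add.ALU ; WAW r1
t=2 i3,i4:add.ALU or.ALU ; pair
t=3 i5,i6:add.ALU bne.BR ; pair
t=4 i7,i8:st.MEM sub.ALU ; pair
t=5 i9:mulh.MUL ; no-port MUL/MUL
t=6 i10:mul.MUL ; tail

CYCLES = 7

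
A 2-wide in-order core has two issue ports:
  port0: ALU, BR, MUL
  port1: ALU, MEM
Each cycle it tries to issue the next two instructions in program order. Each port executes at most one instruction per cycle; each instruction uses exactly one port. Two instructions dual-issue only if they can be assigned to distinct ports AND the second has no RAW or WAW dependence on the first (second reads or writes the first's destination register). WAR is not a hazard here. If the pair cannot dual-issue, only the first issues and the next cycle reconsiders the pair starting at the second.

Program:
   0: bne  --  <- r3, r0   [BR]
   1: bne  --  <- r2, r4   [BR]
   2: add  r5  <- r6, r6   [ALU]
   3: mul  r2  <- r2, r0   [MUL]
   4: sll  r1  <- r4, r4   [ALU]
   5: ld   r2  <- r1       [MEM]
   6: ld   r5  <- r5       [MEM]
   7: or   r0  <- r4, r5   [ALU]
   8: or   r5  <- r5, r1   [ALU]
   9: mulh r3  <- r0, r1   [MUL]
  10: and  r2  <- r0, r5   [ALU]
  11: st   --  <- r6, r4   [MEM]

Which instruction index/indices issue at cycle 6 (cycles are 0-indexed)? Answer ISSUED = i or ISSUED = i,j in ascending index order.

ISSUED = 9,10

t=0 i0:bne.BR ; no-port BR/BR
t=1 i1/i2:bne.BR/add.ALU ; pair
t=2 i3/i4:mul.MUL/sll.ALU ; pair
t=3 i5:ld.MEM ; no-port MEM/MEM
t=4 i6:ld.MEM ; RAW r5
t=5 i7/i8:or.ALU/or.ALU ; pair
t=6 i9/i10:mulh.MUL/and.ALU ; pair
t=7 i11:st.MEM ; tail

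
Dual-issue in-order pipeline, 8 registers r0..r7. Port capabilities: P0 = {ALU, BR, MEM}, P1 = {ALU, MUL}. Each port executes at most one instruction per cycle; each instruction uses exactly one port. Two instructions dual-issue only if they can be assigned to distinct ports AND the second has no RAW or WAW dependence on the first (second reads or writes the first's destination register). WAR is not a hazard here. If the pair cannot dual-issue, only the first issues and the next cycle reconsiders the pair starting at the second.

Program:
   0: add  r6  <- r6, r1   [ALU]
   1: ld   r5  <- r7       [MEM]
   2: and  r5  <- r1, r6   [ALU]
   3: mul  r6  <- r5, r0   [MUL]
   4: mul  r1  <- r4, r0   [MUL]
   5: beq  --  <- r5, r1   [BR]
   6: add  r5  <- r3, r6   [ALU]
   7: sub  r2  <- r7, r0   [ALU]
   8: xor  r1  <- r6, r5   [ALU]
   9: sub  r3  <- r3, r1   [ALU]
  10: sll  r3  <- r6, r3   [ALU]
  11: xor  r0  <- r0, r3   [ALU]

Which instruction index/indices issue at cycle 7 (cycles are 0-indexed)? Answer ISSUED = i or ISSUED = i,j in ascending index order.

#0 head=0: add.ALU+ld.MEM i0,i1 pair
#1 head=2: and.ALU i2 RAW r5
#2 head=3: mul.MUL i3 no-port MUL/MUL
#3 head=4: mul.MUL i4 RAW r1
#4 head=5: beq.BR+add.ALU i5,i6 pair
#5 head=7: sub.ALU+xor.ALU i7,i8 pair
#6 head=9: sub.ALU i9 RAW+WAW r3
#7 head=10: sll.ALU i10 RAW r3
#8 head=11: xor.ALU i11 tail

ISSUED = 10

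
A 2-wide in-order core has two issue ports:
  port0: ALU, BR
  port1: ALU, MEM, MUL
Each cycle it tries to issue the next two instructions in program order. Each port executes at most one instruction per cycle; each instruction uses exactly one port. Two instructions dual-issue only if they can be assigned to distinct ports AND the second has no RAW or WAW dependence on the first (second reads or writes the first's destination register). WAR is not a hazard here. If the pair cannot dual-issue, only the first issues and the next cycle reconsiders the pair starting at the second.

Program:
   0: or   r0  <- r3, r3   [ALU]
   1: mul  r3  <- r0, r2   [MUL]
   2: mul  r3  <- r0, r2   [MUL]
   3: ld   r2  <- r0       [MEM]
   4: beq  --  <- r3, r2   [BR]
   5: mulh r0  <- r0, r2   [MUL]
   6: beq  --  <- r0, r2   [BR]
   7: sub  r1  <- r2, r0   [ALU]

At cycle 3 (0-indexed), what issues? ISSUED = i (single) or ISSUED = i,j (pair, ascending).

ISSUED = 3

  cy0 -> i0 (or) RAW r0
  cy1 -> i1 (mul) no-port MUL/MUL
  cy2 -> i2 (mul) no-port MUL/MEM
  cy3 -> i3 (ld) RAW r2
  cy4 -> i4,i5 (beq/mulh) 2-wide
  cy5 -> i6,i7 (beq/sub) 2-wide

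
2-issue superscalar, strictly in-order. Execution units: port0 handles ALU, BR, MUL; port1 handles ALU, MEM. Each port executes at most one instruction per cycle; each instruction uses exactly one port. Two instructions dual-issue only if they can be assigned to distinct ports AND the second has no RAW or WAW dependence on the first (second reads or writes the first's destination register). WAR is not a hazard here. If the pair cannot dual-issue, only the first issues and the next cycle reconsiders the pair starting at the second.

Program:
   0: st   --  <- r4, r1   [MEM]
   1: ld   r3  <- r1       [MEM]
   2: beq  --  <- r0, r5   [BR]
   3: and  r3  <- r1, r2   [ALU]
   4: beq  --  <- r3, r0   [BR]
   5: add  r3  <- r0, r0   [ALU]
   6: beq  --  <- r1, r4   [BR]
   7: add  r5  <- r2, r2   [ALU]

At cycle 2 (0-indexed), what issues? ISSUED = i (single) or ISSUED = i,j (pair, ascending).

ISSUED = 3

0. st @i0  | no-port MEM/MEM
1. ld beq @i1+i2  | dual
2. and @i3  | RAW r3
3. beq add @i4+i5  | dual
4. beq add @i6+i7  | dual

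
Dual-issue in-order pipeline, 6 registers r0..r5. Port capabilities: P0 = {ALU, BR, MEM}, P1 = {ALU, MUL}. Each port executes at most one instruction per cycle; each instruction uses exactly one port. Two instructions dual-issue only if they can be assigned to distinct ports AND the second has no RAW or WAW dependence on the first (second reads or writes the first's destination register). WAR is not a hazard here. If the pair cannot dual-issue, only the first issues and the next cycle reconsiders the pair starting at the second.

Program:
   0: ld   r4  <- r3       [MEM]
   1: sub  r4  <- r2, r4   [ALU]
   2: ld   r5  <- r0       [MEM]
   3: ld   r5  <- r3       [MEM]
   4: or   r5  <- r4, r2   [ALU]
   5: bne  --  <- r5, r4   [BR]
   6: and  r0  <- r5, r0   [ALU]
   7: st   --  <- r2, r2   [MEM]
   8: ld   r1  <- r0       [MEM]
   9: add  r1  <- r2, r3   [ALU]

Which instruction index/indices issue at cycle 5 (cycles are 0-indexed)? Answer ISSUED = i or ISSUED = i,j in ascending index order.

t=0 i0:ld ; RAW+WAW r4
t=1 i1,i2:sub+ld ; pair
t=2 i3:ld ; WAW r5
t=3 i4:or ; RAW r5
t=4 i5,i6:bne+and ; pair
t=5 i7:st ; no-port MEM/MEM
t=6 i8:ld ; WAW r1
t=7 i9:add ; tail

ISSUED = 7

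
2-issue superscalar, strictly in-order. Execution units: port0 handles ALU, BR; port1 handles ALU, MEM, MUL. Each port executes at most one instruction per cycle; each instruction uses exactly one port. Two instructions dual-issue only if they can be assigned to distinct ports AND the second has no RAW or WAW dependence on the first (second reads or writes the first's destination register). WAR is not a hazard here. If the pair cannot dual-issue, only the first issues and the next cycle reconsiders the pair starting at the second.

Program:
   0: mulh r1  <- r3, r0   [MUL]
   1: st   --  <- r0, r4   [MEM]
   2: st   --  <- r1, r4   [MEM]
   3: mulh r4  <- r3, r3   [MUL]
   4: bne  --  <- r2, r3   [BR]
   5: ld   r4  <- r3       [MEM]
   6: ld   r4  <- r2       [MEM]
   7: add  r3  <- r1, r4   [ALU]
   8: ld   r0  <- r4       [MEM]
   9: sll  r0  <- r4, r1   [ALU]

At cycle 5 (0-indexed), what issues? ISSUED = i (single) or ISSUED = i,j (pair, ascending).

ISSUED = 6

t=0 i0:mulh ; no-port MUL/MEM
t=1 i1:st ; no-port MEM/MEM
t=2 i2:st ; no-port MEM/MUL
t=3 i3/i4:mulh bne ; dual
t=4 i5:ld ; no-port MEM/MEM
t=5 i6:ld ; RAW r4
t=6 i7/i8:add ld ; dual
t=7 i9:sll ; tail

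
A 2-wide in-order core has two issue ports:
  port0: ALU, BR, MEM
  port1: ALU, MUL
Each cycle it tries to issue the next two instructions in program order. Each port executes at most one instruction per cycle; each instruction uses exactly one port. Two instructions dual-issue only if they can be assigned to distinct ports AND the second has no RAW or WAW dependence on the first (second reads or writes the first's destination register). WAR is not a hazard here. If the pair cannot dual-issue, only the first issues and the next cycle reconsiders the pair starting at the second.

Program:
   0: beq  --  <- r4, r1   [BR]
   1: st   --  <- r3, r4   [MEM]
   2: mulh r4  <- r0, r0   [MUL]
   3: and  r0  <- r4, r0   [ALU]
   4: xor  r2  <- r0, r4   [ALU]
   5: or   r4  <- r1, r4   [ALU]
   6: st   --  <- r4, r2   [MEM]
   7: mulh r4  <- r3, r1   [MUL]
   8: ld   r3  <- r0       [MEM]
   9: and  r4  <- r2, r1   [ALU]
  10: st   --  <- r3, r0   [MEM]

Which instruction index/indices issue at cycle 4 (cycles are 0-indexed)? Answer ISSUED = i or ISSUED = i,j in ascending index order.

t=0 i0:beq ; no-port BR/MEM
t=1 i1+i2:st/mulh ; 2-wide
t=2 i3:and ; RAW r0
t=3 i4+i5:xor/or ; 2-wide
t=4 i6+i7:st/mulh ; 2-wide
t=5 i8+i9:ld/and ; 2-wide
t=6 i10:st ; tail

ISSUED = 6,7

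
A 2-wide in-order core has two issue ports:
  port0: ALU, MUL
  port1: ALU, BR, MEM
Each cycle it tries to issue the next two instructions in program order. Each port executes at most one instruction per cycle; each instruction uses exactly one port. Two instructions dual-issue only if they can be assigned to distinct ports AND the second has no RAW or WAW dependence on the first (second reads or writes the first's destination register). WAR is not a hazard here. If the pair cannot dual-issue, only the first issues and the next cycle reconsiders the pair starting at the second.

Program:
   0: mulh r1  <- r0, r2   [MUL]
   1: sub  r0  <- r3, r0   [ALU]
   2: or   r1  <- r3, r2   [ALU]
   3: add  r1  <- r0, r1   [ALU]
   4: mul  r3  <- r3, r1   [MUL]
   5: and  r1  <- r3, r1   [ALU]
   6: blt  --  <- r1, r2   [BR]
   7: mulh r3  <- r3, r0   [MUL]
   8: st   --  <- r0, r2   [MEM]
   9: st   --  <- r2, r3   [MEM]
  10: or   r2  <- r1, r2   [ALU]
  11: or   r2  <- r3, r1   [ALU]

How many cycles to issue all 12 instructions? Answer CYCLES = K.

CYCLES = 9

t=0 i0+i1:mulh.MUL;sub.ALU ; dual
t=1 i2:or.ALU ; RAW+WAW r1
t=2 i3:add.ALU ; RAW r1
t=3 i4:mul.MUL ; RAW r3
t=4 i5:and.ALU ; RAW r1
t=5 i6+i7:blt.BR;mulh.MUL ; dual
t=6 i8:st.MEM ; no-port MEM/MEM
t=7 i9+i10:st.MEM;or.ALU ; dual
t=8 i11:or.ALU ; tail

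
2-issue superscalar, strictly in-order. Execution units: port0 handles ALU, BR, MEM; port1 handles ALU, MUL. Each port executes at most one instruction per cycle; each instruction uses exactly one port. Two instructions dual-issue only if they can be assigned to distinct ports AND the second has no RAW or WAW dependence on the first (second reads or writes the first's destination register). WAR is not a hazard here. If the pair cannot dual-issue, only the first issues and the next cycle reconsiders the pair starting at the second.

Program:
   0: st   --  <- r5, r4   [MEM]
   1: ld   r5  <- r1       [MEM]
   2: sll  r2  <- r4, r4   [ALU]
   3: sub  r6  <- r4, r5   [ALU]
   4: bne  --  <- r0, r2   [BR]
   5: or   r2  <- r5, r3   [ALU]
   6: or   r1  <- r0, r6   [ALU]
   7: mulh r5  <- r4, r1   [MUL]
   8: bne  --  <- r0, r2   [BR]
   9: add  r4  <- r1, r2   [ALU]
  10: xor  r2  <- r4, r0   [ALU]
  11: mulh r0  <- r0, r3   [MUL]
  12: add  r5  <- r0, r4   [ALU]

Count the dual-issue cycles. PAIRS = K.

c0: i0 st.MEM  no-port MEM/MEM
c1: i1/i2 ld.MEM+sll.ALU  2-wide
c2: i3/i4 sub.ALU+bne.BR  2-wide
c3: i5/i6 or.ALU+or.ALU  2-wide
c4: i7/i8 mulh.MUL+bne.BR  2-wide
c5: i9 add.ALU  RAW r4
c6: i10/i11 xor.ALU+mulh.MUL  2-wide
c7: i12 add.ALU  tail

PAIRS = 5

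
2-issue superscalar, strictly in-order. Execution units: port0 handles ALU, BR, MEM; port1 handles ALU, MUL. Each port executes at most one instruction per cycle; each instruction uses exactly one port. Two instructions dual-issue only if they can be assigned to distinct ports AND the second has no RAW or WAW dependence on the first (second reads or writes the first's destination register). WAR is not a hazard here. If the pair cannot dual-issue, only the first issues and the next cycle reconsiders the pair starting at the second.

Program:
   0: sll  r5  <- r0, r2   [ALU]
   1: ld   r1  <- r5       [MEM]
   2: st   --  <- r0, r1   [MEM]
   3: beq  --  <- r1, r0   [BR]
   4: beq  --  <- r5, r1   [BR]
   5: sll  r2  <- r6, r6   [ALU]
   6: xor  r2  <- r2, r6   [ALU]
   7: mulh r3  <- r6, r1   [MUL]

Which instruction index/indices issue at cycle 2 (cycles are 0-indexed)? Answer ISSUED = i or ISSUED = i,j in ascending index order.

[0] i0  sll  -- RAW r5
[1] i1  ld  -- no-port MEM/MEM
[2] i2  st  -- no-port MEM/BR
[3] i3  beq  -- no-port BR/BR
[4] i4,i5  beq sll  -- pair
[5] i6,i7  xor mulh  -- pair

ISSUED = 2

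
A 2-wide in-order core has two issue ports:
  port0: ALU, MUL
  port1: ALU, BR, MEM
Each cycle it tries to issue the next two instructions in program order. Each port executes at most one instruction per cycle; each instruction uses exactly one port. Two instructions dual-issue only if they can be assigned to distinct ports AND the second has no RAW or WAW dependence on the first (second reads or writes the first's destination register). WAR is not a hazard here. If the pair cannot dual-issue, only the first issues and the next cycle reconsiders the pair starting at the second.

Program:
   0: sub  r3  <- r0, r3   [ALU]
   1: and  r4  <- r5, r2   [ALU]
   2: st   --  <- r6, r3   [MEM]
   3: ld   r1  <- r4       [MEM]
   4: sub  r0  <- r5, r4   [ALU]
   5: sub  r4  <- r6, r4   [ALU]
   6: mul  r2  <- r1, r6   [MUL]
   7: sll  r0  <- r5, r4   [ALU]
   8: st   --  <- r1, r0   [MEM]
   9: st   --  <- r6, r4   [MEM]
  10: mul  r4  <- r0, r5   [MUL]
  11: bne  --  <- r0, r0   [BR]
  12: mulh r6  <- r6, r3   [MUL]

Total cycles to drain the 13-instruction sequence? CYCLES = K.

CYCLES = 8

  cy0 -> i0,i1 (sub.ALU+and.ALU) 2-wide
  cy1 -> i2 (st.MEM) no-port MEM/MEM
  cy2 -> i3,i4 (ld.MEM+sub.ALU) 2-wide
  cy3 -> i5,i6 (sub.ALU+mul.MUL) 2-wide
  cy4 -> i7 (sll.ALU) RAW r0
  cy5 -> i8 (st.MEM) no-port MEM/MEM
  cy6 -> i9,i10 (st.MEM+mul.MUL) 2-wide
  cy7 -> i11,i12 (bne.BR+mulh.MUL) 2-wide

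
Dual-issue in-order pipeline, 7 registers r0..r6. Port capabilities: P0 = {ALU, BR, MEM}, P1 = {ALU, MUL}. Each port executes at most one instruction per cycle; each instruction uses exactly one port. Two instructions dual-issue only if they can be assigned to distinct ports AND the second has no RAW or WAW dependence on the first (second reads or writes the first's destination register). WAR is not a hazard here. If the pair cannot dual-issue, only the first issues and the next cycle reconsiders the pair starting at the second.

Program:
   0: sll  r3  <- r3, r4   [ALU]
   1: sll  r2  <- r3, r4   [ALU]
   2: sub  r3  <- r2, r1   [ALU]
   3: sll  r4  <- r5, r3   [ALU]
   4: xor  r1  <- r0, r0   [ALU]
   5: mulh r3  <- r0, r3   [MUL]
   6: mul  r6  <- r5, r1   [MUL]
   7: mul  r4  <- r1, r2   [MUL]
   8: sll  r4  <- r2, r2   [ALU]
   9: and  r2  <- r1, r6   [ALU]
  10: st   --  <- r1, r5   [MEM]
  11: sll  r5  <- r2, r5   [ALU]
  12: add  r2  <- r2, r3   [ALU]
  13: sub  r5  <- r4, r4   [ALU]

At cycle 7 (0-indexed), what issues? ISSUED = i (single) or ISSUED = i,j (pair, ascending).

ISSUED = 8,9

  cy0 -> i0 (sll) RAW r3
  cy1 -> i1 (sll) RAW r2
  cy2 -> i2 (sub) RAW r3
  cy3 -> i3,i4 (sll xor) 2-wide
  cy4 -> i5 (mulh) no-port MUL/MUL
  cy5 -> i6 (mul) no-port MUL/MUL
  cy6 -> i7 (mul) WAW r4
  cy7 -> i8,i9 (sll and) 2-wide
  cy8 -> i10,i11 (st sll) 2-wide
  cy9 -> i12,i13 (add sub) 2-wide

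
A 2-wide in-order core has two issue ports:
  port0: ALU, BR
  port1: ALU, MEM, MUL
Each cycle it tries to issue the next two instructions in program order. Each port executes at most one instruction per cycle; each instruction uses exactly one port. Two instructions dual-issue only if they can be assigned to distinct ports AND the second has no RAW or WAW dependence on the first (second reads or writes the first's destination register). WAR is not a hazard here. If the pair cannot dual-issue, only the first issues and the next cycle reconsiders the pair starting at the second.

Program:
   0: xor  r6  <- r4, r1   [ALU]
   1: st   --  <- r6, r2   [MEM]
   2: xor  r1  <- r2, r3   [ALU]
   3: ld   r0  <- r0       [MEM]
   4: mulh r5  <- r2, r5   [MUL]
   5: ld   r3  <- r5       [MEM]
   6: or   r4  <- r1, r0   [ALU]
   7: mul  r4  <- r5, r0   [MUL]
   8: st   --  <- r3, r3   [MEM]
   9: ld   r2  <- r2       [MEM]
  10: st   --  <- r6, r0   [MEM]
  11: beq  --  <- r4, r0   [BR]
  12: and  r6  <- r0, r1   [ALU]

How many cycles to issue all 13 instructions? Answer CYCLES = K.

CYCLES = 10

[0] i0  xor  -- RAW r6
[1] i1,i2  st;xor  -- dual
[2] i3  ld  -- no-port MEM/MUL
[3] i4  mulh  -- no-port MUL/MEM
[4] i5,i6  ld;or  -- dual
[5] i7  mul  -- no-port MUL/MEM
[6] i8  st  -- no-port MEM/MEM
[7] i9  ld  -- no-port MEM/MEM
[8] i10,i11  st;beq  -- dual
[9] i12  and  -- tail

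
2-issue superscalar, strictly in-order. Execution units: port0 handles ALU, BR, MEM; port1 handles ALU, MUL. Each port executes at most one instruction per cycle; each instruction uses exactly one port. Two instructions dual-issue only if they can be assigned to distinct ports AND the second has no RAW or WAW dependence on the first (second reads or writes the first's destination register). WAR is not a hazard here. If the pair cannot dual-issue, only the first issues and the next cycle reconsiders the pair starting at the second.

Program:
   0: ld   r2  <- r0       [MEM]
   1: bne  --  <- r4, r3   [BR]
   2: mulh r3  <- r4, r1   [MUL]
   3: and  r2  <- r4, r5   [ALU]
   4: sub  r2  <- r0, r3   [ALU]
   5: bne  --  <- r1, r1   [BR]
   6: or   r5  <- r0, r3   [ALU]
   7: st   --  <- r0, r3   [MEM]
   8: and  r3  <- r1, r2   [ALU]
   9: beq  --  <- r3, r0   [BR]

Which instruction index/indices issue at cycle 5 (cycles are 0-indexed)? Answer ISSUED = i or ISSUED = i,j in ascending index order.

  cy0 -> i0 (ld) no-port MEM/BR
  cy1 -> i1&i2 (bne;mulh) dual
  cy2 -> i3 (and) WAW r2
  cy3 -> i4&i5 (sub;bne) dual
  cy4 -> i6&i7 (or;st) dual
  cy5 -> i8 (and) RAW r3
  cy6 -> i9 (beq) tail

ISSUED = 8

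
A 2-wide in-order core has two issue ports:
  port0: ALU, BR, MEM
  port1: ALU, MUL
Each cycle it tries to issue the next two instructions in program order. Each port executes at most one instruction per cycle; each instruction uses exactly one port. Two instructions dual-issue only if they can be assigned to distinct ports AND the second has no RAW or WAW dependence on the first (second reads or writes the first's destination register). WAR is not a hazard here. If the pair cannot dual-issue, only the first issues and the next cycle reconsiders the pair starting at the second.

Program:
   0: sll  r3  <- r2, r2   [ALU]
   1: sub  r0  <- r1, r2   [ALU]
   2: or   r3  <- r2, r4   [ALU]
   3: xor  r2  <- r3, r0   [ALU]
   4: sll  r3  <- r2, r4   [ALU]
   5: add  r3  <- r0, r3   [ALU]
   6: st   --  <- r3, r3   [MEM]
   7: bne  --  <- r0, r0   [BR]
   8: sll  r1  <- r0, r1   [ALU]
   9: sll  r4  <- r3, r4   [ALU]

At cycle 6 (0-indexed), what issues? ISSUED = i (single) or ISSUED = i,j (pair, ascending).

c0: i0+i1 sll+sub  dual
c1: i2 or  RAW r3
c2: i3 xor  RAW r2
c3: i4 sll  RAW+WAW r3
c4: i5 add  RAW r3
c5: i6 st  no-port MEM/BR
c6: i7+i8 bne+sll  dual
c7: i9 sll  tail

ISSUED = 7,8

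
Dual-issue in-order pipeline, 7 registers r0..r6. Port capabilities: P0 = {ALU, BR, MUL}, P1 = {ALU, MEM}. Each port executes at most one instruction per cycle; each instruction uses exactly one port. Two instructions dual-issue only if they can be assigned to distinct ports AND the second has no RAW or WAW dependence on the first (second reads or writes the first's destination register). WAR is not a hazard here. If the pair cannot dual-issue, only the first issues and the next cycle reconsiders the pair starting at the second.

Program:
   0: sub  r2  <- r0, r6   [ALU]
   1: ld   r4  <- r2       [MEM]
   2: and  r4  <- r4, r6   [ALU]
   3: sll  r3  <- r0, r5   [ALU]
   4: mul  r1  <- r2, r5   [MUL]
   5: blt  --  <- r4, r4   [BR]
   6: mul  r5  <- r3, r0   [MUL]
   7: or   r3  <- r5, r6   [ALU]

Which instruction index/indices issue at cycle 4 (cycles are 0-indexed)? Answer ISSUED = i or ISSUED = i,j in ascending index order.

ISSUED = 5

[0] i0  sub  -- RAW r2
[1] i1  ld  -- RAW+WAW r4
[2] i2+i3  and;sll  -- dual
[3] i4  mul  -- no-port MUL/BR
[4] i5  blt  -- no-port BR/MUL
[5] i6  mul  -- RAW r5
[6] i7  or  -- tail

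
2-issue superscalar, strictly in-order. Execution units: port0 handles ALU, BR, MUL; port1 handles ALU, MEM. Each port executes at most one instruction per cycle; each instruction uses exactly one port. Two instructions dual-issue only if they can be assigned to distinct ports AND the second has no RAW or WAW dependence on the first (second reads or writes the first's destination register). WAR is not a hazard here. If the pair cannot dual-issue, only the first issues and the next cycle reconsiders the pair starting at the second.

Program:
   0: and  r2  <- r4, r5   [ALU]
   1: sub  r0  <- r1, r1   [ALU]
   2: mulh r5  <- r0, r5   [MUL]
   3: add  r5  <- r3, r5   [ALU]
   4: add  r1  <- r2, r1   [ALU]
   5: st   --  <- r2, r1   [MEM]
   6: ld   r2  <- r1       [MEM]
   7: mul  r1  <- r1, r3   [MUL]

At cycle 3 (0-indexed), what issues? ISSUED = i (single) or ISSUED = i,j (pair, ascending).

ISSUED = 5

#0 head=0: and+sub i0&i1 pair
#1 head=2: mulh i2 RAW+WAW r5
#2 head=3: add+add i3&i4 pair
#3 head=5: st i5 no-port MEM/MEM
#4 head=6: ld+mul i6&i7 pair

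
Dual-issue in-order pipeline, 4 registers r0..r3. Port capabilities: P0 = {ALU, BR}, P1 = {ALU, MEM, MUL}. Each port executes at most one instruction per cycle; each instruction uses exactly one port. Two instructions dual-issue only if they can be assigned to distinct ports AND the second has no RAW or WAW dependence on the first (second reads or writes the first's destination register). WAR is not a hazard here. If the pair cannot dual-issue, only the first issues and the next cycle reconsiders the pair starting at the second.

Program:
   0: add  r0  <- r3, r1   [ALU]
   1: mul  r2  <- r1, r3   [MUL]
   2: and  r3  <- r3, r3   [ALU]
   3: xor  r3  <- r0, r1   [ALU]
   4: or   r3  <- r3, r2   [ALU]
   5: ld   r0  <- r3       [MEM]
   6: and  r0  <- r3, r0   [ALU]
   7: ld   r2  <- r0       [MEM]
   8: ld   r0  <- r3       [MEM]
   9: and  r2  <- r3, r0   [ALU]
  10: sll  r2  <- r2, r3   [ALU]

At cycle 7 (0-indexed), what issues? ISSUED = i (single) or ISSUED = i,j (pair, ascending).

ISSUED = 8

c0: i0/i1 add/mul  2-wide
c1: i2 and  WAW r3
c2: i3 xor  RAW+WAW r3
c3: i4 or  RAW r3
c4: i5 ld  RAW+WAW r0
c5: i6 and  RAW r0
c6: i7 ld  no-port MEM/MEM
c7: i8 ld  RAW r0
c8: i9 and  RAW+WAW r2
c9: i10 sll  tail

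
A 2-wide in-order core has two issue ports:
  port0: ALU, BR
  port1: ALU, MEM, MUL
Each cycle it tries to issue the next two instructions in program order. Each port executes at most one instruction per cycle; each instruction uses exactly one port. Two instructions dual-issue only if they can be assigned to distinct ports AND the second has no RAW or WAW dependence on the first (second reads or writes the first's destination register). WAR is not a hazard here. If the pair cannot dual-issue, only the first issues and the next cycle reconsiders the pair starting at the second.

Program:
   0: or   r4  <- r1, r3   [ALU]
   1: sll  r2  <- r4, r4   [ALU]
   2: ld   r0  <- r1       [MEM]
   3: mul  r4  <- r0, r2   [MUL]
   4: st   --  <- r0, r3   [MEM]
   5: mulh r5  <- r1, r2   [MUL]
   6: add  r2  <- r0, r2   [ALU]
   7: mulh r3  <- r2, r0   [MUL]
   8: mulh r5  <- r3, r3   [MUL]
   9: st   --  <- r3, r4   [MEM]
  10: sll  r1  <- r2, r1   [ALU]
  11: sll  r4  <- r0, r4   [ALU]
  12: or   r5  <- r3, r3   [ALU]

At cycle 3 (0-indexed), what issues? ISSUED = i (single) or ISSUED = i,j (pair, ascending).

ISSUED = 4

#0 head=0: or.ALU i0 RAW r4
#1 head=1: sll.ALU ld.MEM i1&i2 dual
#2 head=3: mul.MUL i3 no-port MUL/MEM
#3 head=4: st.MEM i4 no-port MEM/MUL
#4 head=5: mulh.MUL add.ALU i5&i6 dual
#5 head=7: mulh.MUL i7 no-port MUL/MUL
#6 head=8: mulh.MUL i8 no-port MUL/MEM
#7 head=9: st.MEM sll.ALU i9&i10 dual
#8 head=11: sll.ALU or.ALU i11&i12 dual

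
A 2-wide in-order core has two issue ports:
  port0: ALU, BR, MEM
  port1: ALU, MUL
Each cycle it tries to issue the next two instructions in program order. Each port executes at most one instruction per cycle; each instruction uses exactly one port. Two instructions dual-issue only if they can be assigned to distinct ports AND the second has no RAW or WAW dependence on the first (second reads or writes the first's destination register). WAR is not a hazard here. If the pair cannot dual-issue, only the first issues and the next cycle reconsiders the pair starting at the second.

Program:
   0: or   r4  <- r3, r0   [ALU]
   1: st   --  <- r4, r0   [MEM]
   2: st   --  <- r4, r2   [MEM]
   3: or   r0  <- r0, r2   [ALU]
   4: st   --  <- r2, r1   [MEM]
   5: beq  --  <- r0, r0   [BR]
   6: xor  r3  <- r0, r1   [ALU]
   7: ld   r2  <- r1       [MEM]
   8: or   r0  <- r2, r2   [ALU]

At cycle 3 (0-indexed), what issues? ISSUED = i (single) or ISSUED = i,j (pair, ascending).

ISSUED = 4

c0: i0 or.ALU  RAW r4
c1: i1 st.MEM  no-port MEM/MEM
c2: i2+i3 st.MEM+or.ALU  pair
c3: i4 st.MEM  no-port MEM/BR
c4: i5+i6 beq.BR+xor.ALU  pair
c5: i7 ld.MEM  RAW r2
c6: i8 or.ALU  tail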